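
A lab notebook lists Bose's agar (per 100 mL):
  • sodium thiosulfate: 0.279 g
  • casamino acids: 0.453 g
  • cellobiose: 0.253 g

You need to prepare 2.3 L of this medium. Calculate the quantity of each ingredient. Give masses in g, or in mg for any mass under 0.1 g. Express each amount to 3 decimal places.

sodium thiosulfate 6.417 g; casamino acids 10.419 g; cellobiose 5.819 g

Scale factor = 2300 mL / 100 mL = 23.
sodium thiosulfate: 0.279 g × (2300 mL / 100 mL) = 6.417 g
casamino acids: 0.453 g × (2300 mL / 100 mL) = 10.419 g
cellobiose: 0.253 g × (2300 mL / 100 mL) = 5.819 g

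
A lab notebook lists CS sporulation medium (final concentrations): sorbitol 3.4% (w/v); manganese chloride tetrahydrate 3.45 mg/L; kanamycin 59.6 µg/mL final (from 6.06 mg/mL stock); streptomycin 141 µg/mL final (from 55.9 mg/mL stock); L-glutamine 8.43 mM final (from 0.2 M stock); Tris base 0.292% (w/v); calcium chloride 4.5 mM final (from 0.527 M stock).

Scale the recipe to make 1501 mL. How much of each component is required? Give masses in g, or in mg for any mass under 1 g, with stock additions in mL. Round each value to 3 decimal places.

sorbitol 51.034 g; manganese chloride tetrahydrate 5.178 mg; kanamycin 14.762 mL; streptomycin 3.786 mL; L-glutamine 63.267 mL; Tris base 4.383 g; calcium chloride 12.817 mL

Target volume = 1501 mL = 1.501 L.
sorbitol: 3.4 g per 100 mL × 1501 mL ÷ 100 = 51.034 g
manganese chloride tetrahydrate: 3.45 mg/L × 1.501 L = 5.178 mg
kanamycin: V = C2·V2/C1 = 59.6 µg/mL × 1501 mL ÷ 6060 µg/mL = 14.762 mL
streptomycin: V = C2·V2/C1 = 141 µg/mL × 1501 mL ÷ 55900 µg/mL = 3.786 mL
L-glutamine: dilute stock: 8.43 mM × 1501 mL ÷ 200 mM = 63.267 mL
Tris base: 0.292 g per 100 mL × 1501 mL ÷ 100 = 4.383 g
calcium chloride: dilute stock: 4.5 mM × 1501 mL ÷ 527 mM = 12.817 mL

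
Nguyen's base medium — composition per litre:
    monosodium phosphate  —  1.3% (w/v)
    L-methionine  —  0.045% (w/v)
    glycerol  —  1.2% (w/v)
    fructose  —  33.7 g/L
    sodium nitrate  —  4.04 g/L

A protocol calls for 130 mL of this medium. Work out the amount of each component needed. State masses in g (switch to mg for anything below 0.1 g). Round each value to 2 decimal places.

monosodium phosphate 1.69 g; L-methionine 58.50 mg; glycerol 1.56 g; fructose 4.38 g; sodium nitrate 0.53 g

Target volume = 130 mL = 0.13 L.
monosodium phosphate: 1.3 g per 100 mL × 130 mL ÷ 100 = 1.69 g
L-methionine: 0.045 g per 100 mL × 130 mL ÷ 100 = 0.0585 g = 58.50 mg
glycerol: 1.2% w/v = 12 g/L → 12 × 0.13 L = 1.56 g
fructose: 33.7 g/L × 0.13 L = 4.38 g
sodium nitrate: 4.04 g/L × 0.13 L = 0.53 g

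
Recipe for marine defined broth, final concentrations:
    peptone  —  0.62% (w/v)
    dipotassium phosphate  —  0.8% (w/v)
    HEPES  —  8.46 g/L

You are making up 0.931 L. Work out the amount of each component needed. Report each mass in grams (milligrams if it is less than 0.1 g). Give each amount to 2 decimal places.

Working volume: 0.931 L.
peptone: 0.62 g per 100 mL × 931 mL ÷ 100 = 5.77 g
dipotassium phosphate: 0.8 g per 100 mL × 931 mL ÷ 100 = 7.45 g
HEPES: 8.46 g/L × 0.931 L = 7.88 g

peptone 5.77 g; dipotassium phosphate 7.45 g; HEPES 7.88 g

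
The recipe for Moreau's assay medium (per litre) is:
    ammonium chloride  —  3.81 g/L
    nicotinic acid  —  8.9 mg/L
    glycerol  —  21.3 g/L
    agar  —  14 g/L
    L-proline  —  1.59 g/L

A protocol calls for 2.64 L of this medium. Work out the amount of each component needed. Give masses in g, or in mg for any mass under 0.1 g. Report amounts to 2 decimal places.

Scale factor relative to 1 L: 2.64.
ammonium chloride: 3.81 g/L × 2.64 L = 10.06 g
nicotinic acid: 8.9 mg/L × 2.64 L = 23.50 mg
glycerol: 21.3 g/L × 2.64 L = 56.23 g
agar: 14 g/L × 2.64 L = 36.96 g
L-proline: 1.59 g/L × 2.64 L = 4.20 g

ammonium chloride 10.06 g; nicotinic acid 23.50 mg; glycerol 56.23 g; agar 36.96 g; L-proline 4.20 g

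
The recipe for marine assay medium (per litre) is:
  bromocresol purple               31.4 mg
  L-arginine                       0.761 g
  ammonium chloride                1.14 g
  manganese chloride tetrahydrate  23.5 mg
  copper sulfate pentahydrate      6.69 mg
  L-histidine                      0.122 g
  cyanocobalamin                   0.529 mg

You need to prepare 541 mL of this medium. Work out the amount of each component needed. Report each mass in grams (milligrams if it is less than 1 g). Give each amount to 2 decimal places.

Scale factor = 541 mL / 1000 mL = 0.541.
bromocresol purple: 31.4 mg × (541 mL / 1000 mL) = 16.99 mg
L-arginine: 0.761 g × (541 mL / 1000 mL) = 0.411701 g = 411.70 mg
ammonium chloride: 1.14 g × (541 mL / 1000 mL) = 0.61674 g = 616.74 mg
manganese chloride tetrahydrate: 23.5 mg × (541 mL / 1000 mL) = 12.71 mg
copper sulfate pentahydrate: 6.69 mg × (541 mL / 1000 mL) = 3.62 mg
L-histidine: 0.122 g × (541 mL / 1000 mL) = 0.066002 g = 66.00 mg
cyanocobalamin: 0.529 mg × (541 mL / 1000 mL) = 0.29 mg

bromocresol purple 16.99 mg; L-arginine 411.70 mg; ammonium chloride 616.74 mg; manganese chloride tetrahydrate 12.71 mg; copper sulfate pentahydrate 3.62 mg; L-histidine 66.00 mg; cyanocobalamin 0.29 mg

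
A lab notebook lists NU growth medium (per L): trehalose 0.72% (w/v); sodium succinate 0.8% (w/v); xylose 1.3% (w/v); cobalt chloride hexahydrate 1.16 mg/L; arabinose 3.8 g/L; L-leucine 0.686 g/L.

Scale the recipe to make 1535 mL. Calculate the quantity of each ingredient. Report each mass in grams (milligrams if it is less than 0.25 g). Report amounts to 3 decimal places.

Scale factor relative to 1 L: 1.535.
trehalose: 0.72% w/v = 7.2 g/L → 7.2 × 1.535 L = 11.052 g
sodium succinate: 0.8 g per 100 mL × 1535 mL ÷ 100 = 12.280 g
xylose: 1.3% w/v = 13 g/L → 13 × 1.535 L = 19.955 g
cobalt chloride hexahydrate: 1.16 mg/L × 1.535 L = 1.781 mg
arabinose: 3.8 g/L × 1.535 L = 5.833 g
L-leucine: 0.686 g/L × 1.535 L = 1.053 g

trehalose 11.052 g; sodium succinate 12.280 g; xylose 19.955 g; cobalt chloride hexahydrate 1.781 mg; arabinose 5.833 g; L-leucine 1.053 g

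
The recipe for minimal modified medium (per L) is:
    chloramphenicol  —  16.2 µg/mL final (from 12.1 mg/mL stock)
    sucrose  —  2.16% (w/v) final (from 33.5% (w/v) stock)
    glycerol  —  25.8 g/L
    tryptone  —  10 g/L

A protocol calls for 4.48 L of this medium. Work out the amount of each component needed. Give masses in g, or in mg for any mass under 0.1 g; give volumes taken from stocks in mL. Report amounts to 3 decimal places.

Scale factor relative to 1 L: 4.48.
chloramphenicol: C1V1 = C2V2 → 16.2 µg/mL × 4480 mL ÷ 12100 µg/mL = 5.998 mL
sucrose: C1V1 = C2V2 → 2.16% ÷ 33.5% × 4480 mL = 288.860 mL
glycerol: 25.8 g/L × 4.48 L = 115.584 g
tryptone: 10 g/L × 4.48 L = 44.800 g

chloramphenicol 5.998 mL; sucrose 288.860 mL; glycerol 115.584 g; tryptone 44.800 g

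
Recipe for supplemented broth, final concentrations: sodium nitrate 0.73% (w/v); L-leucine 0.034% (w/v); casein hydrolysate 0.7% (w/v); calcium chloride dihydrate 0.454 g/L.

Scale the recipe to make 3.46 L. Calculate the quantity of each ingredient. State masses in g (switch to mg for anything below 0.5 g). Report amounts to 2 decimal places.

Scale factor relative to 1 L: 3.46.
sodium nitrate: 0.73 g per 100 mL × 3460 mL ÷ 100 = 25.26 g
L-leucine: 0.034% w/v = 0.34 g/L → 0.34 × 3.46 L = 1.18 g
casein hydrolysate: 0.7 g per 100 mL × 3460 mL ÷ 100 = 24.22 g
calcium chloride dihydrate: 0.454 g/L × 3.46 L = 1.57 g

sodium nitrate 25.26 g; L-leucine 1.18 g; casein hydrolysate 24.22 g; calcium chloride dihydrate 1.57 g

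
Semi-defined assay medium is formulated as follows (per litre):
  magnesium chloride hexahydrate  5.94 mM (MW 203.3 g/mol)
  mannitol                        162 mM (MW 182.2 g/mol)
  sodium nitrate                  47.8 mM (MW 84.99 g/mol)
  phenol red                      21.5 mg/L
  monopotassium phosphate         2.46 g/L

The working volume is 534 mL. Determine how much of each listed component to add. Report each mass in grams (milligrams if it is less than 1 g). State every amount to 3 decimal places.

Scale factor relative to 1 L: 0.534.
magnesium chloride hexahydrate: 5.94 mmol/L × 203.3 mg/mmol × 0.534 L = 644.859 mg
mannitol: 162 mmol/L × 182.2 g/mol × 0.534 L ÷ 1000 = 15.762 g
sodium nitrate: 47.8 mmol/L × 84.99 g/mol × 0.534 L ÷ 1000 = 2.169 g
phenol red: 21.5 mg/L × 0.534 L = 11.481 mg
monopotassium phosphate: 2.46 g/L × 0.534 L = 1.314 g

magnesium chloride hexahydrate 644.859 mg; mannitol 15.762 g; sodium nitrate 2.169 g; phenol red 11.481 mg; monopotassium phosphate 1.314 g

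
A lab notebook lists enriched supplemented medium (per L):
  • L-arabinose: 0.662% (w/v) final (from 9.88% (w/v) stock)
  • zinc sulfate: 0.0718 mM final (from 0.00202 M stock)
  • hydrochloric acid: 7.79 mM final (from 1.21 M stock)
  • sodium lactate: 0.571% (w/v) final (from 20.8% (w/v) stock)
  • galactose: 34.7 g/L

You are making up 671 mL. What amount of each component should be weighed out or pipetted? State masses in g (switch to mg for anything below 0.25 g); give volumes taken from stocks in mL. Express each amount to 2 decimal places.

L-arabinose 44.96 mL; zinc sulfate 23.85 mL; hydrochloric acid 4.32 mL; sodium lactate 18.42 mL; galactose 23.28 g

Target volume = 671 mL = 0.671 L.
L-arabinose: V = C2·V2/C1 = 0.662% ÷ 9.88% × 671 mL = 44.96 mL
zinc sulfate: dilute stock: 0.0718 mM × 671 mL ÷ 2.02 mM = 23.85 mL
hydrochloric acid: C1V1 = C2V2 → 7.79 mM × 671 mL ÷ 1210 mM = 4.32 mL
sodium lactate: C1V1 = C2V2 → 0.571% ÷ 20.8% × 671 mL = 18.42 mL
galactose: 34.7 g/L × 0.671 L = 23.28 g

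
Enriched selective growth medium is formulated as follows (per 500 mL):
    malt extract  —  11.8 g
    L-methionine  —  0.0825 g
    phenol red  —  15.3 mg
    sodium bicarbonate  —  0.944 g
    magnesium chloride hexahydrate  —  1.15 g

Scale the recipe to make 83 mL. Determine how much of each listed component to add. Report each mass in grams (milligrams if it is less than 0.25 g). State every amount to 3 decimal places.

Scale factor = 83 mL / 500 mL = 0.166.
malt extract: 11.8 g × (83 mL / 500 mL) = 1.959 g
L-methionine: 0.0825 g × (83 mL / 500 mL) = 0.013695 g = 13.695 mg
phenol red: 15.3 mg × (83 mL / 500 mL) = 2.540 mg
sodium bicarbonate: 0.944 g × (83 mL / 500 mL) = 0.156704 g = 156.704 mg
magnesium chloride hexahydrate: 1.15 g × (83 mL / 500 mL) = 0.1909 g = 190.900 mg

malt extract 1.959 g; L-methionine 13.695 mg; phenol red 2.540 mg; sodium bicarbonate 156.704 mg; magnesium chloride hexahydrate 190.900 mg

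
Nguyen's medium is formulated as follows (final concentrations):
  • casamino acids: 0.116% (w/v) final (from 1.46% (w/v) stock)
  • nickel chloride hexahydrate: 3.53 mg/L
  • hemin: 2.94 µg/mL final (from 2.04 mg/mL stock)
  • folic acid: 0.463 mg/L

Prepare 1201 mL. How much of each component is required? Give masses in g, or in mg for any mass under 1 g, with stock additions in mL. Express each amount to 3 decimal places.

Scale factor relative to 1 L: 1.201.
casamino acids: C1V1 = C2V2 → 0.116% ÷ 1.46% × 1201 mL = 95.422 mL
nickel chloride hexahydrate: 3.53 mg/L × 1.201 L = 4.240 mg
hemin: C1V1 = C2V2 → 2.94 µg/mL × 1201 mL ÷ 2040 µg/mL = 1.731 mL
folic acid: 0.463 mg/L × 1.201 L = 0.556 mg

casamino acids 95.422 mL; nickel chloride hexahydrate 4.240 mg; hemin 1.731 mL; folic acid 0.556 mg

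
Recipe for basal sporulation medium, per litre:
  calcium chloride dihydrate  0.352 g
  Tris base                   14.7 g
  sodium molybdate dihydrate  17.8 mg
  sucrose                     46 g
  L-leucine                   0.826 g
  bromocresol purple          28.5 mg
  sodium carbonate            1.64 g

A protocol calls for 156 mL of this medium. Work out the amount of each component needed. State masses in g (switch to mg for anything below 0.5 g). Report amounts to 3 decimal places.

Ratio of target to recipe volume: 156 / 1000 = 0.156.
calcium chloride dihydrate: 0.352 g × (156 mL / 1000 mL) = 0.054912 g = 54.912 mg
Tris base: 14.7 g × (156 mL / 1000 mL) = 2.293 g
sodium molybdate dihydrate: 17.8 mg × (156 mL / 1000 mL) = 2.777 mg
sucrose: 46 g × (156 mL / 1000 mL) = 7.176 g
L-leucine: 0.826 g × (156 mL / 1000 mL) = 0.128856 g = 128.856 mg
bromocresol purple: 28.5 mg × (156 mL / 1000 mL) = 4.446 mg
sodium carbonate: 1.64 g × (156 mL / 1000 mL) = 0.25584 g = 255.840 mg

calcium chloride dihydrate 54.912 mg; Tris base 2.293 g; sodium molybdate dihydrate 2.777 mg; sucrose 7.176 g; L-leucine 128.856 mg; bromocresol purple 4.446 mg; sodium carbonate 255.840 mg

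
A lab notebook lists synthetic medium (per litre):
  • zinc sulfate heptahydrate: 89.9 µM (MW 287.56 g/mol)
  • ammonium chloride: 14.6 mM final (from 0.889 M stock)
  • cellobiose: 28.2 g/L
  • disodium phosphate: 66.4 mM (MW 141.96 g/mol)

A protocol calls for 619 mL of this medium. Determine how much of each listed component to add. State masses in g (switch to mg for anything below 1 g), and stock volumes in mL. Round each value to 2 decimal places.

Scale factor relative to 1 L: 0.619.
zinc sulfate heptahydrate: 89.9 µmol/L × 287.56 g/mol × 0.619 L ÷ 1000 = 16.00 mg
ammonium chloride: C1V1 = C2V2 → 14.6 mM × 619 mL ÷ 889 mM = 10.17 mL
cellobiose: 28.2 g/L × 0.619 L = 17.46 g
disodium phosphate: 66.4 mmol/L × 141.96 g/mol × 0.619 L ÷ 1000 = 5.83 g

zinc sulfate heptahydrate 16.00 mg; ammonium chloride 10.17 mL; cellobiose 17.46 g; disodium phosphate 5.83 g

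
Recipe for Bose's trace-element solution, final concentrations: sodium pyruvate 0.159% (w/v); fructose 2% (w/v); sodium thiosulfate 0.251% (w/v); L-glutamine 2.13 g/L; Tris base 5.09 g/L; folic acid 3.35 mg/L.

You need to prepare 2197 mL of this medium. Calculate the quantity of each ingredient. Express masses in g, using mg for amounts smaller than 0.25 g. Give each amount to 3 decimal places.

sodium pyruvate 3.493 g; fructose 43.940 g; sodium thiosulfate 5.514 g; L-glutamine 4.680 g; Tris base 11.183 g; folic acid 7.360 mg

Scale factor relative to 1 L: 2.197.
sodium pyruvate: 0.159% w/v = 1.59 g/L → 1.59 × 2.197 L = 3.493 g
fructose: 2 g per 100 mL × 2197 mL ÷ 100 = 43.940 g
sodium thiosulfate: 0.251 g per 100 mL × 2197 mL ÷ 100 = 5.514 g
L-glutamine: 2.13 g/L × 2.197 L = 4.680 g
Tris base: 5.09 g/L × 2.197 L = 11.183 g
folic acid: 3.35 mg/L × 2.197 L = 7.360 mg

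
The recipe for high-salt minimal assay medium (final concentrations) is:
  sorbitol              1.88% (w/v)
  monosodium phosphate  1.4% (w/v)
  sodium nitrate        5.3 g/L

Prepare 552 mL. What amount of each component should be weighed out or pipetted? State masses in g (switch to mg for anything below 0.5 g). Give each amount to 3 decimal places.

sorbitol 10.378 g; monosodium phosphate 7.728 g; sodium nitrate 2.926 g

Scale factor relative to 1 L: 0.552.
sorbitol: 1.88 g per 100 mL × 552 mL ÷ 100 = 10.378 g
monosodium phosphate: 1.4% w/v = 14 g/L → 14 × 0.552 L = 7.728 g
sodium nitrate: 5.3 g/L × 0.552 L = 2.926 g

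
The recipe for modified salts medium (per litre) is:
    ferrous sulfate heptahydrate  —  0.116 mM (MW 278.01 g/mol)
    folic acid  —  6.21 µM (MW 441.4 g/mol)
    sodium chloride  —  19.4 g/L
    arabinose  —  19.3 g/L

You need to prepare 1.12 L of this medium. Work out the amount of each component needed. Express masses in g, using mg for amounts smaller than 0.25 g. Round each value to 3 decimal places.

Working volume: 1.12 L.
ferrous sulfate heptahydrate: 0.116 mmol/L × 278.01 mg/mmol × 1.12 L = 36.119 mg
folic acid: 6.21 µmol/L × 441.4 g/mol × 1.12 L ÷ 1000 = 3.070 mg
sodium chloride: 19.4 g/L × 1.12 L = 21.728 g
arabinose: 19.3 g/L × 1.12 L = 21.616 g

ferrous sulfate heptahydrate 36.119 mg; folic acid 3.070 mg; sodium chloride 21.728 g; arabinose 21.616 g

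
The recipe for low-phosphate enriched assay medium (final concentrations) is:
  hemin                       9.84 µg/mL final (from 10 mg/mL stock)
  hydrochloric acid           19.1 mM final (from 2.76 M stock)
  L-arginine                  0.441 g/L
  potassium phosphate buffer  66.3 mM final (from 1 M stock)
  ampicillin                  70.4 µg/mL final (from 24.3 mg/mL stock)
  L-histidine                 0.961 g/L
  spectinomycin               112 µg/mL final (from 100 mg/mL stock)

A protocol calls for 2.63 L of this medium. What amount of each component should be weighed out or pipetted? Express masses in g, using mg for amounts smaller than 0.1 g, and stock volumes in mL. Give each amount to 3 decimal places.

hemin 2.588 mL; hydrochloric acid 18.200 mL; L-arginine 1.160 g; potassium phosphate buffer 174.369 mL; ampicillin 7.619 mL; L-histidine 2.527 g; spectinomycin 2.946 mL

Scale factor relative to 1 L: 2.63.
hemin: C1V1 = C2V2 → 9.84 µg/mL × 2630 mL ÷ 10000 µg/mL = 2.588 mL
hydrochloric acid: V = C2·V2/C1 = 19.1 mM × 2630 mL ÷ 2760 mM = 18.200 mL
L-arginine: 0.441 g/L × 2.63 L = 1.160 g
potassium phosphate buffer: V = C2·V2/C1 = 66.3 mM × 2630 mL ÷ 1000 mM = 174.369 mL
ampicillin: dilute stock: 70.4 µg/mL × 2630 mL ÷ 24300 µg/mL = 7.619 mL
L-histidine: 0.961 g/L × 2.63 L = 2.527 g
spectinomycin: C1V1 = C2V2 → 112 µg/mL × 2630 mL ÷ 100000 µg/mL = 2.946 mL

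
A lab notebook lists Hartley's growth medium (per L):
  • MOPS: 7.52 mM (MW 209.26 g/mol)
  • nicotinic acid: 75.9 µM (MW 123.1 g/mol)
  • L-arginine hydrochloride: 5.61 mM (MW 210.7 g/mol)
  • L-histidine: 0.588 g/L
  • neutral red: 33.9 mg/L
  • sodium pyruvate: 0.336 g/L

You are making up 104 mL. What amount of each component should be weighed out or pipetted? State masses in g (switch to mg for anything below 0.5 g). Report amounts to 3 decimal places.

MOPS 163.658 mg; nicotinic acid 0.972 mg; L-arginine hydrochloride 122.931 mg; L-histidine 61.152 mg; neutral red 3.526 mg; sodium pyruvate 34.944 mg

Target volume = 104 mL = 0.104 L.
MOPS: 7.52 mmol/L × 209.26 mg/mmol × 0.104 L = 163.658 mg
nicotinic acid: 75.9 µmol/L × 123.1 g/mol × 0.104 L ÷ 1000 = 0.972 mg
L-arginine hydrochloride: 5.61 mmol/L × 210.7 mg/mmol × 0.104 L = 122.931 mg
L-histidine: 0.588 g/L × 0.104 L = 0.061152 g = 61.152 mg
neutral red: 33.9 mg/L × 0.104 L = 3.526 mg
sodium pyruvate: 0.336 g/L × 0.104 L = 0.034944 g = 34.944 mg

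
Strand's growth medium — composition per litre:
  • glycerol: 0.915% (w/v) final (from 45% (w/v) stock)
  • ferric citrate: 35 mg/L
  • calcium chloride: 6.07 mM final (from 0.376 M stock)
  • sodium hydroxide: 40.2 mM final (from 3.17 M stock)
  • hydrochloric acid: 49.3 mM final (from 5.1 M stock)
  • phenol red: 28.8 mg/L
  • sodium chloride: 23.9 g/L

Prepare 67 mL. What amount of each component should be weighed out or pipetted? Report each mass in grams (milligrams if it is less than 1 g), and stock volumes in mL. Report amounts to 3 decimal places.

Scale factor relative to 1 L: 0.067.
glycerol: C1V1 = C2V2 → 0.915% ÷ 45% × 67 mL = 1.362 mL
ferric citrate: 35 mg/L × 0.067 L = 2.345 mg
calcium chloride: dilute stock: 6.07 mM × 67 mL ÷ 376 mM = 1.082 mL
sodium hydroxide: C1V1 = C2V2 → 40.2 mM × 67 mL ÷ 3170 mM = 0.850 mL
hydrochloric acid: V = C2·V2/C1 = 49.3 mM × 67 mL ÷ 5100 mM = 0.648 mL
phenol red: 28.8 mg/L × 0.067 L = 1.930 mg
sodium chloride: 23.9 g/L × 0.067 L = 1.601 g

glycerol 1.362 mL; ferric citrate 2.345 mg; calcium chloride 1.082 mL; sodium hydroxide 0.850 mL; hydrochloric acid 0.648 mL; phenol red 1.930 mg; sodium chloride 1.601 g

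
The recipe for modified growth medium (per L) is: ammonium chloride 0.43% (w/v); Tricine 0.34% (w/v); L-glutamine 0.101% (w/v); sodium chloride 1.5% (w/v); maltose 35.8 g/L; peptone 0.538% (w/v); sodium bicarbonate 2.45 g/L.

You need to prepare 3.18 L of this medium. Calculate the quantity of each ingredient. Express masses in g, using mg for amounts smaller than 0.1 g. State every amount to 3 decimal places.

ammonium chloride 13.674 g; Tricine 10.812 g; L-glutamine 3.212 g; sodium chloride 47.700 g; maltose 113.844 g; peptone 17.108 g; sodium bicarbonate 7.791 g

Working volume: 3.18 L.
ammonium chloride: 0.43 g per 100 mL × 3180 mL ÷ 100 = 13.674 g
Tricine: 0.34% w/v = 3.4 g/L → 3.4 × 3.18 L = 10.812 g
L-glutamine: 0.101 g per 100 mL × 3180 mL ÷ 100 = 3.212 g
sodium chloride: 1.5% w/v = 15 g/L → 15 × 3.18 L = 47.700 g
maltose: 35.8 g/L × 3.18 L = 113.844 g
peptone: 0.538 g per 100 mL × 3180 mL ÷ 100 = 17.108 g
sodium bicarbonate: 2.45 g/L × 3.18 L = 7.791 g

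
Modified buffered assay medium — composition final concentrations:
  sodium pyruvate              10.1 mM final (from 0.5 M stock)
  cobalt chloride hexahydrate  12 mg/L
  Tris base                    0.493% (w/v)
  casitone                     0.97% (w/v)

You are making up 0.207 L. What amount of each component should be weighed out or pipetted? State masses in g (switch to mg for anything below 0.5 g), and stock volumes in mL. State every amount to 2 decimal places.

Working volume: 0.207 L.
sodium pyruvate: C1V1 = C2V2 → 10.1 mM × 207 mL ÷ 500 mM = 4.18 mL
cobalt chloride hexahydrate: 12 mg/L × 0.207 L = 2.48 mg
Tris base: 0.493% w/v = 4.93 g/L → 4.93 × 0.207 L = 1.02 g
casitone: 0.97 g per 100 mL × 207 mL ÷ 100 = 2.01 g

sodium pyruvate 4.18 mL; cobalt chloride hexahydrate 2.48 mg; Tris base 1.02 g; casitone 2.01 g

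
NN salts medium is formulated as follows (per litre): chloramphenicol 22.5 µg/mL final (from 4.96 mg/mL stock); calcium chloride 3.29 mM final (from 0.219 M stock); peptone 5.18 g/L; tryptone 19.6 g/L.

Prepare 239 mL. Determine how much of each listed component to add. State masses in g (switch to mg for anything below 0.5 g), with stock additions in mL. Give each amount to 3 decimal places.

chloramphenicol 1.084 mL; calcium chloride 3.590 mL; peptone 1.238 g; tryptone 4.684 g

Scale factor relative to 1 L: 0.239.
chloramphenicol: C1V1 = C2V2 → 22.5 µg/mL × 239 mL ÷ 4960 µg/mL = 1.084 mL
calcium chloride: dilute stock: 3.29 mM × 239 mL ÷ 219 mM = 3.590 mL
peptone: 5.18 g/L × 0.239 L = 1.238 g
tryptone: 19.6 g/L × 0.239 L = 4.684 g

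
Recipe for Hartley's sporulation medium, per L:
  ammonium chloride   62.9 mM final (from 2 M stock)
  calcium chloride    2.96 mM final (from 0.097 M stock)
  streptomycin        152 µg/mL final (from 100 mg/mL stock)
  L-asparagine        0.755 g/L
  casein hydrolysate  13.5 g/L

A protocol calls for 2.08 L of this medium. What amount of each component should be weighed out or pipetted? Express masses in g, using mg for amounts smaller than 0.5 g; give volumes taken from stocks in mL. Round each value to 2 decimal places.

Scale factor relative to 1 L: 2.08.
ammonium chloride: C1V1 = C2V2 → 62.9 mM × 2080 mL ÷ 2000 mM = 65.42 mL
calcium chloride: C1V1 = C2V2 → 2.96 mM × 2080 mL ÷ 97 mM = 63.47 mL
streptomycin: V = C2·V2/C1 = 152 µg/mL × 2080 mL ÷ 100000 µg/mL = 3.16 mL
L-asparagine: 0.755 g/L × 2.08 L = 1.57 g
casein hydrolysate: 13.5 g/L × 2.08 L = 28.08 g

ammonium chloride 65.42 mL; calcium chloride 63.47 mL; streptomycin 3.16 mL; L-asparagine 1.57 g; casein hydrolysate 28.08 g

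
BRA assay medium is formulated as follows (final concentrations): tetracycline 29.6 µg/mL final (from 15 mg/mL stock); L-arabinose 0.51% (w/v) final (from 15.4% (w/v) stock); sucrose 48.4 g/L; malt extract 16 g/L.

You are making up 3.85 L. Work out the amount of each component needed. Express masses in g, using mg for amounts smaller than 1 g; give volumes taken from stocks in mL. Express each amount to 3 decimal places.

Working volume: 3.85 L.
tetracycline: dilute stock: 29.6 µg/mL × 3850 mL ÷ 15000 µg/mL = 7.597 mL
L-arabinose: V = C2·V2/C1 = 0.51% ÷ 15.4% × 3850 mL = 127.500 mL
sucrose: 48.4 g/L × 3.85 L = 186.340 g
malt extract: 16 g/L × 3.85 L = 61.600 g

tetracycline 7.597 mL; L-arabinose 127.500 mL; sucrose 186.340 g; malt extract 61.600 g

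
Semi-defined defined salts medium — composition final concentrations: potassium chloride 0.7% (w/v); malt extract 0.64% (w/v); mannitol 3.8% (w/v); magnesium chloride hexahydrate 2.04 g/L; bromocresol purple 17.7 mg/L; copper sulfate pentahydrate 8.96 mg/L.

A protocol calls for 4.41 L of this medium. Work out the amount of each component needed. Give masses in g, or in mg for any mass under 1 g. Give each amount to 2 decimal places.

Scale factor relative to 1 L: 4.41.
potassium chloride: 0.7% w/v = 7 g/L → 7 × 4.41 L = 30.87 g
malt extract: 0.64% w/v = 6.4 g/L → 6.4 × 4.41 L = 28.22 g
mannitol: 3.8 g per 100 mL × 4410 mL ÷ 100 = 167.58 g
magnesium chloride hexahydrate: 2.04 g/L × 4.41 L = 9.00 g
bromocresol purple: 17.7 mg/L × 4.41 L = 78.06 mg
copper sulfate pentahydrate: 8.96 mg/L × 4.41 L = 39.51 mg

potassium chloride 30.87 g; malt extract 28.22 g; mannitol 167.58 g; magnesium chloride hexahydrate 9.00 g; bromocresol purple 78.06 mg; copper sulfate pentahydrate 39.51 mg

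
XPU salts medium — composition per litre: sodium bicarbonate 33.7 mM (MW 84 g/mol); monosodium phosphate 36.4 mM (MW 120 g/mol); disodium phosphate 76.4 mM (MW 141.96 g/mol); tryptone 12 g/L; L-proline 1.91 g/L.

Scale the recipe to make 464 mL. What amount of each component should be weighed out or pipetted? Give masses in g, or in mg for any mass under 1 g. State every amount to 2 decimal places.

sodium bicarbonate 1.31 g; monosodium phosphate 2.03 g; disodium phosphate 5.03 g; tryptone 5.57 g; L-proline 886.24 mg

Target volume = 464 mL = 0.464 L.
sodium bicarbonate: 33.7 mmol/L × 84 g/mol × 0.464 L ÷ 1000 = 1.31 g
monosodium phosphate: 36.4 mmol/L × 120 g/mol × 0.464 L ÷ 1000 = 2.03 g
disodium phosphate: 76.4 mmol/L × 141.96 g/mol × 0.464 L ÷ 1000 = 5.03 g
tryptone: 12 g/L × 0.464 L = 5.57 g
L-proline: 1.91 g/L × 0.464 L = 0.88624 g = 886.24 mg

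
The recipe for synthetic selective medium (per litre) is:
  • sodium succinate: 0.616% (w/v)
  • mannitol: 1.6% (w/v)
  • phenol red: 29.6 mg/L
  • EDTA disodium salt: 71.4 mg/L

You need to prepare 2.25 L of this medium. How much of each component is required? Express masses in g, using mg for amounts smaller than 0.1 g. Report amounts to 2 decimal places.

Working volume: 2.25 L.
sodium succinate: 0.616 g per 100 mL × 2250 mL ÷ 100 = 13.86 g
mannitol: 1.6 g per 100 mL × 2250 mL ÷ 100 = 36.00 g
phenol red: 29.6 mg/L × 2.25 L = 66.60 mg
EDTA disodium salt: 71.4 mg/L × 2.25 L = 160.65 mg = 0.16 g

sodium succinate 13.86 g; mannitol 36.00 g; phenol red 66.60 mg; EDTA disodium salt 0.16 g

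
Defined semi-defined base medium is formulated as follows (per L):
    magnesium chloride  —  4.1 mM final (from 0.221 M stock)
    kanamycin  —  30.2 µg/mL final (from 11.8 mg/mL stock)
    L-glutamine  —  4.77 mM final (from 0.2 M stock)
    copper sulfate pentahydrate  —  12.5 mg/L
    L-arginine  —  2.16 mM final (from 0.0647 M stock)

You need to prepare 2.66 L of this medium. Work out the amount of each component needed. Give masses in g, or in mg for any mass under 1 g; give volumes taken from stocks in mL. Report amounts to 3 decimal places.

Working volume: 2.66 L.
magnesium chloride: C1V1 = C2V2 → 4.1 mM × 2660 mL ÷ 221 mM = 49.348 mL
kanamycin: V = C2·V2/C1 = 30.2 µg/mL × 2660 mL ÷ 11800 µg/mL = 6.808 mL
L-glutamine: C1V1 = C2V2 → 4.77 mM × 2660 mL ÷ 200 mM = 63.441 mL
copper sulfate pentahydrate: 12.5 mg/L × 2.66 L = 33.250 mg
L-arginine: V = C2·V2/C1 = 2.16 mM × 2660 mL ÷ 64.7 mM = 88.804 mL

magnesium chloride 49.348 mL; kanamycin 6.808 mL; L-glutamine 63.441 mL; copper sulfate pentahydrate 33.250 mg; L-arginine 88.804 mL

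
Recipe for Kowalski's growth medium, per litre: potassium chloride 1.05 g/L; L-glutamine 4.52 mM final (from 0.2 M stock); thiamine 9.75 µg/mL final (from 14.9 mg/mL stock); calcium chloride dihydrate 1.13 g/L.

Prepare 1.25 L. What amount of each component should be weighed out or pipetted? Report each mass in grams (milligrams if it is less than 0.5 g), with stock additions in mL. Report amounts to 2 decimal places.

Working volume: 1.25 L.
potassium chloride: 1.05 g/L × 1.25 L = 1.31 g
L-glutamine: V = C2·V2/C1 = 4.52 mM × 1250 mL ÷ 200 mM = 28.25 mL
thiamine: V = C2·V2/C1 = 9.75 µg/mL × 1250 mL ÷ 14900 µg/mL = 0.82 mL
calcium chloride dihydrate: 1.13 g/L × 1.25 L = 1.41 g

potassium chloride 1.31 g; L-glutamine 28.25 mL; thiamine 0.82 mL; calcium chloride dihydrate 1.41 g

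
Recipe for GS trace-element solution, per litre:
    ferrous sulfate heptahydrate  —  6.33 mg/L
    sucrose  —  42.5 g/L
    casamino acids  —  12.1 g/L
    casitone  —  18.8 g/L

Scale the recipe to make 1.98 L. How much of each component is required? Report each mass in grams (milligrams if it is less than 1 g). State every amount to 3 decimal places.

Working volume: 1.98 L.
ferrous sulfate heptahydrate: 6.33 mg/L × 1.98 L = 12.533 mg
sucrose: 42.5 g/L × 1.98 L = 84.150 g
casamino acids: 12.1 g/L × 1.98 L = 23.958 g
casitone: 18.8 g/L × 1.98 L = 37.224 g

ferrous sulfate heptahydrate 12.533 mg; sucrose 84.150 g; casamino acids 23.958 g; casitone 37.224 g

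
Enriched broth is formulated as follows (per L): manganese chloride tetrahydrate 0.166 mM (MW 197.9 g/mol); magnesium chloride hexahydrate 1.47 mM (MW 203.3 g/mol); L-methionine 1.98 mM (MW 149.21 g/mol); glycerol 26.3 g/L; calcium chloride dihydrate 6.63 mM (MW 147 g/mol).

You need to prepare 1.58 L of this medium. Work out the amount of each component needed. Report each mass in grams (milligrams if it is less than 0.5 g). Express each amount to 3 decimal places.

Scale factor relative to 1 L: 1.58.
manganese chloride tetrahydrate: 0.166 mmol/L × 197.9 mg/mmol × 1.58 L = 51.905 mg
magnesium chloride hexahydrate: 1.47 mmol/L × 203.3 mg/mmol × 1.58 L = 472.185 mg
L-methionine: 1.98 mmol/L × 149.21 mg/mmol × 1.58 L = 466.789 mg
glycerol: 26.3 g/L × 1.58 L = 41.554 g
calcium chloride dihydrate: 6.63 mmol/L × 147 g/mol × 1.58 L ÷ 1000 = 1.540 g

manganese chloride tetrahydrate 51.905 mg; magnesium chloride hexahydrate 472.185 mg; L-methionine 466.789 mg; glycerol 41.554 g; calcium chloride dihydrate 1.540 g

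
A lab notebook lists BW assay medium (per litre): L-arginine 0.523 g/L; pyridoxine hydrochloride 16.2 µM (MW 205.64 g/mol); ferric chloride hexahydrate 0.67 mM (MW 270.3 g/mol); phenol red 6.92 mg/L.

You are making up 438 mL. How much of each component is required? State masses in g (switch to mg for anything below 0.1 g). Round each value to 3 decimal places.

Working volume: 438 mL = 0.438 L.
L-arginine: 0.523 g/L × 0.438 L = 0.229 g
pyridoxine hydrochloride: 16.2 µmol/L × 205.64 g/mol × 0.438 L ÷ 1000 = 1.459 mg
ferric chloride hexahydrate: 0.67 mmol/L × 270.3 mg/mmol × 0.438 L = 79.322 mg
phenol red: 6.92 mg/L × 0.438 L = 3.031 mg

L-arginine 0.229 g; pyridoxine hydrochloride 1.459 mg; ferric chloride hexahydrate 79.322 mg; phenol red 3.031 mg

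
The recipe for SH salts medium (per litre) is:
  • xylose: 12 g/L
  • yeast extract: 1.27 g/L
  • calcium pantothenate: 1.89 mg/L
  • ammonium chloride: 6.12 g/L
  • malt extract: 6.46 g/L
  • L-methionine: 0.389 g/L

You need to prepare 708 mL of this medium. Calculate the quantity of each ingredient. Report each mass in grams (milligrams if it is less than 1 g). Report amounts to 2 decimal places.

xylose 8.50 g; yeast extract 899.16 mg; calcium pantothenate 1.34 mg; ammonium chloride 4.33 g; malt extract 4.57 g; L-methionine 275.41 mg

Target volume = 708 mL = 0.708 L.
xylose: 12 g/L × 0.708 L = 8.50 g
yeast extract: 1.27 g/L × 0.708 L = 0.89916 g = 899.16 mg
calcium pantothenate: 1.89 mg/L × 0.708 L = 1.34 mg
ammonium chloride: 6.12 g/L × 0.708 L = 4.33 g
malt extract: 6.46 g/L × 0.708 L = 4.57 g
L-methionine: 0.389 g/L × 0.708 L = 0.275412 g = 275.41 mg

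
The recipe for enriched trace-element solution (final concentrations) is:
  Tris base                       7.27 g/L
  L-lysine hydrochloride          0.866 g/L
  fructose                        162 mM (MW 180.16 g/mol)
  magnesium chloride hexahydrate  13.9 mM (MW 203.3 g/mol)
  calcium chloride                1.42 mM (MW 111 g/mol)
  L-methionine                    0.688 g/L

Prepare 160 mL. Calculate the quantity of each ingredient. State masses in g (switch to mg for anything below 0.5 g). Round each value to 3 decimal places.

Tris base 1.163 g; L-lysine hydrochloride 138.560 mg; fructose 4.670 g; magnesium chloride hexahydrate 452.139 mg; calcium chloride 25.219 mg; L-methionine 110.080 mg

Working volume: 160 mL = 0.16 L.
Tris base: 7.27 g/L × 0.16 L = 1.163 g
L-lysine hydrochloride: 0.866 g/L × 0.16 L = 0.13856 g = 138.560 mg
fructose: 162 mmol/L × 180.16 g/mol × 0.16 L ÷ 1000 = 4.670 g
magnesium chloride hexahydrate: 13.9 mmol/L × 203.3 mg/mmol × 0.16 L = 452.139 mg
calcium chloride: 1.42 mmol/L × 111 mg/mmol × 0.16 L = 25.219 mg
L-methionine: 0.688 g/L × 0.16 L = 0.11008 g = 110.080 mg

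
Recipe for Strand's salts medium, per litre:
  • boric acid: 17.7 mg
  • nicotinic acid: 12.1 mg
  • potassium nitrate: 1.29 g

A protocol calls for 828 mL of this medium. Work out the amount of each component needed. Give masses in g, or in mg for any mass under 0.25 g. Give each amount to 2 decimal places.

Ratio of target to recipe volume: 828 / 1000 = 0.828.
boric acid: 17.7 mg × (828 mL / 1000 mL) = 14.66 mg
nicotinic acid: 12.1 mg × (828 mL / 1000 mL) = 10.02 mg
potassium nitrate: 1.29 g × (828 mL / 1000 mL) = 1.07 g

boric acid 14.66 mg; nicotinic acid 10.02 mg; potassium nitrate 1.07 g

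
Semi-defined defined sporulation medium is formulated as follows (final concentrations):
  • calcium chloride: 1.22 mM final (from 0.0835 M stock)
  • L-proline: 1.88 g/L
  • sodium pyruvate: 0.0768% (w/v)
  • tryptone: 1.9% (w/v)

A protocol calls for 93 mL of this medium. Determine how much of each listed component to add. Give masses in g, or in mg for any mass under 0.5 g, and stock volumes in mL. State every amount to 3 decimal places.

Target volume = 93 mL = 0.093 L.
calcium chloride: C1V1 = C2V2 → 1.22 mM × 93 mL ÷ 83.5 mM = 1.359 mL
L-proline: 1.88 g/L × 0.093 L = 0.17484 g = 174.840 mg
sodium pyruvate: 0.0768 g per 100 mL × 93 mL ÷ 100 = 0.071424 g = 71.424 mg
tryptone: 1.9% w/v = 19 g/L → 19 × 0.093 L = 1.767 g

calcium chloride 1.359 mL; L-proline 174.840 mg; sodium pyruvate 71.424 mg; tryptone 1.767 g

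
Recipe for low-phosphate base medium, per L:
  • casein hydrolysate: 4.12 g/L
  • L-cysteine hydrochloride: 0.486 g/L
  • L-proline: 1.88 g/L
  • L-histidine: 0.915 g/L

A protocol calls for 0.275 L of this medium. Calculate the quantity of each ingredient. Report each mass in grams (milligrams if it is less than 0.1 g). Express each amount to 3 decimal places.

casein hydrolysate 1.133 g; L-cysteine hydrochloride 0.134 g; L-proline 0.517 g; L-histidine 0.252 g

Working volume: 0.275 L.
casein hydrolysate: 4.12 g/L × 0.275 L = 1.133 g
L-cysteine hydrochloride: 0.486 g/L × 0.275 L = 0.134 g
L-proline: 1.88 g/L × 0.275 L = 0.517 g
L-histidine: 0.915 g/L × 0.275 L = 0.252 g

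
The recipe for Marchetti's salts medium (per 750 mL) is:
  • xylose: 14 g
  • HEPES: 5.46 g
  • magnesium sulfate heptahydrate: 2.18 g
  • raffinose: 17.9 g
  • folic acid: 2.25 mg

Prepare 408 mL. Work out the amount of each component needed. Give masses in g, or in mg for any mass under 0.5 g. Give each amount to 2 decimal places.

Ratio of target to recipe volume: 408 / 750 = 0.544.
xylose: 14 g × (408 mL / 750 mL) = 7.62 g
HEPES: 5.46 g × (408 mL / 750 mL) = 2.97 g
magnesium sulfate heptahydrate: 2.18 g × (408 mL / 750 mL) = 1.19 g
raffinose: 17.9 g × (408 mL / 750 mL) = 9.74 g
folic acid: 2.25 mg × (408 mL / 750 mL) = 1.22 mg

xylose 7.62 g; HEPES 2.97 g; magnesium sulfate heptahydrate 1.19 g; raffinose 9.74 g; folic acid 1.22 mg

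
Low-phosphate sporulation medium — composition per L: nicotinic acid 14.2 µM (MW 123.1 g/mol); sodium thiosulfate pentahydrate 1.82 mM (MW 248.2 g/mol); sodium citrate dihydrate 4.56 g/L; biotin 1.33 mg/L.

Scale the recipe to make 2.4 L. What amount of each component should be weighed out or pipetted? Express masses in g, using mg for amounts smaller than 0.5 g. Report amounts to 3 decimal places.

nicotinic acid 4.195 mg; sodium thiosulfate pentahydrate 1.084 g; sodium citrate dihydrate 10.944 g; biotin 3.192 mg

Scale factor relative to 1 L: 2.4.
nicotinic acid: 14.2 µmol/L × 123.1 g/mol × 2.4 L ÷ 1000 = 4.195 mg
sodium thiosulfate pentahydrate: 1.82 mmol/L × 248.2 g/mol × 2.4 L ÷ 1000 = 1.084 g
sodium citrate dihydrate: 4.56 g/L × 2.4 L = 10.944 g
biotin: 1.33 mg/L × 2.4 L = 3.192 mg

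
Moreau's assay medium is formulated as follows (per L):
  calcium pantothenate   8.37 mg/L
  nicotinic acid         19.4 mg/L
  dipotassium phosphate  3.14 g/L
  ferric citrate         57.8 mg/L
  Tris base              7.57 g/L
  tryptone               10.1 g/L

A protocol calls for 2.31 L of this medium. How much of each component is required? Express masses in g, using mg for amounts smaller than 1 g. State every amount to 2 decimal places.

Scale factor relative to 1 L: 2.31.
calcium pantothenate: 8.37 mg/L × 2.31 L = 19.33 mg
nicotinic acid: 19.4 mg/L × 2.31 L = 44.81 mg
dipotassium phosphate: 3.14 g/L × 2.31 L = 7.25 g
ferric citrate: 57.8 mg/L × 2.31 L = 133.52 mg
Tris base: 7.57 g/L × 2.31 L = 17.49 g
tryptone: 10.1 g/L × 2.31 L = 23.33 g

calcium pantothenate 19.33 mg; nicotinic acid 44.81 mg; dipotassium phosphate 7.25 g; ferric citrate 133.52 mg; Tris base 17.49 g; tryptone 23.33 g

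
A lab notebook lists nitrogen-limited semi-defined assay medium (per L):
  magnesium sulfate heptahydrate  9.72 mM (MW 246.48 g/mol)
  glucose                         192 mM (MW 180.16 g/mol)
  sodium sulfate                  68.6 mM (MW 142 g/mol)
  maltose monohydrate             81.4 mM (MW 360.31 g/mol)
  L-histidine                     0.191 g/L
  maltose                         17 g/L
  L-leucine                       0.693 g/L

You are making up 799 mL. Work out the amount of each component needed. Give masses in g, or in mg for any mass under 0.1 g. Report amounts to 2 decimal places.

Scale factor relative to 1 L: 0.799.
magnesium sulfate heptahydrate: 9.72 mmol/L × 246.48 g/mol × 0.799 L ÷ 1000 = 1.91 g
glucose: 192 mmol/L × 180.16 g/mol × 0.799 L ÷ 1000 = 27.64 g
sodium sulfate: 68.6 mmol/L × 142 g/mol × 0.799 L ÷ 1000 = 7.78 g
maltose monohydrate: 81.4 mmol/L × 360.31 g/mol × 0.799 L ÷ 1000 = 23.43 g
L-histidine: 0.191 g/L × 0.799 L = 0.15 g
maltose: 17 g/L × 0.799 L = 13.58 g
L-leucine: 0.693 g/L × 0.799 L = 0.55 g

magnesium sulfate heptahydrate 1.91 g; glucose 27.64 g; sodium sulfate 7.78 g; maltose monohydrate 23.43 g; L-histidine 0.15 g; maltose 13.58 g; L-leucine 0.55 g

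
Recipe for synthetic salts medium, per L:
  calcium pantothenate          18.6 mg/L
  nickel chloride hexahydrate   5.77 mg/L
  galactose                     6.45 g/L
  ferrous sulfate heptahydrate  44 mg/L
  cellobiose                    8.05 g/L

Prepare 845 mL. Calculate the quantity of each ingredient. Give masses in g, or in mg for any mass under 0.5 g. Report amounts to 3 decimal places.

Target volume = 845 mL = 0.845 L.
calcium pantothenate: 18.6 mg/L × 0.845 L = 15.717 mg
nickel chloride hexahydrate: 5.77 mg/L × 0.845 L = 4.876 mg
galactose: 6.45 g/L × 0.845 L = 5.450 g
ferrous sulfate heptahydrate: 44 mg/L × 0.845 L = 37.180 mg
cellobiose: 8.05 g/L × 0.845 L = 6.802 g

calcium pantothenate 15.717 mg; nickel chloride hexahydrate 4.876 mg; galactose 5.450 g; ferrous sulfate heptahydrate 37.180 mg; cellobiose 6.802 g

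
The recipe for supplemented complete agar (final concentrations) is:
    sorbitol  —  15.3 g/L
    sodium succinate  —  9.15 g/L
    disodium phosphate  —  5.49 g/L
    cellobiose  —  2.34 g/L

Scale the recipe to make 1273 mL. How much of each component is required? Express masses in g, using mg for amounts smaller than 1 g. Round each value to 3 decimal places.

sorbitol 19.477 g; sodium succinate 11.648 g; disodium phosphate 6.989 g; cellobiose 2.979 g

Target volume = 1273 mL = 1.273 L.
sorbitol: 15.3 g/L × 1.273 L = 19.477 g
sodium succinate: 9.15 g/L × 1.273 L = 11.648 g
disodium phosphate: 5.49 g/L × 1.273 L = 6.989 g
cellobiose: 2.34 g/L × 1.273 L = 2.979 g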